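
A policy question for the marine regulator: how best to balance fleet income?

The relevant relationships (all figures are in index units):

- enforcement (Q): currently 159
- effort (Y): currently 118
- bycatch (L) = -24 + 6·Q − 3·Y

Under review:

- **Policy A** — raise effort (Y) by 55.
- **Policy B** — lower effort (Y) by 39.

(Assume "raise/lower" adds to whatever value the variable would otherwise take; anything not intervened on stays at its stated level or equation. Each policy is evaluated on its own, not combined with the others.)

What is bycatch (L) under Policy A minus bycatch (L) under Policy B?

-282

Policy A (Y + 55):
  Q = 159
  Y = 118 + 55 = 173
  L = -24 + 6·159 − 3·173 = 411
Policy B (Y − 39):
  Q = 159
  Y = 118 − 39 = 79
  L = -24 + 6·159 − 3·79 = 693
L: 411 − 693 = -282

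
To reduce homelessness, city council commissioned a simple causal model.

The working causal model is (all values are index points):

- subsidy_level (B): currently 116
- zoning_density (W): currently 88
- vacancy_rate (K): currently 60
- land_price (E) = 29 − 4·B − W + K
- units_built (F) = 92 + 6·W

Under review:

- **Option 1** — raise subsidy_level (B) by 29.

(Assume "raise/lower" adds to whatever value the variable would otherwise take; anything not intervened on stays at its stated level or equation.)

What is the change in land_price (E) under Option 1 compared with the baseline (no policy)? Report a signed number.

-116

Baseline:
  B = 116
  W = 88
  K = 60
  E = 29 − 4·116 − 88 + 60 = -463
Option 1 (B + 29):
  B = 116 + 29 = 145
  W = 88
  K = 60
  E = 29 − 4·145 − 88 + 60 = -579
Change in E: -579 − (-463) = -116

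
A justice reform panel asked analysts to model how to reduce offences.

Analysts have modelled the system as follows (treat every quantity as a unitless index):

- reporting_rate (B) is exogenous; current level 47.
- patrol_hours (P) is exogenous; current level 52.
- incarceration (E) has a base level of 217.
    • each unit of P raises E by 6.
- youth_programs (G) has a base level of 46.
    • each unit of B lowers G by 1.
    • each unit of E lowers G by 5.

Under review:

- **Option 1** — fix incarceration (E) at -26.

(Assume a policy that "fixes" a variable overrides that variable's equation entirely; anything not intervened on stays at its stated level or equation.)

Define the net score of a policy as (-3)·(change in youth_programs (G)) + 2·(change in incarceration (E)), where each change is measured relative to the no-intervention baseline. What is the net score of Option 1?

Baseline:
  B = 47
  P = 52
  E = 217 + 6·52 = 529
  G = 46 − 47 − 5·529 = -2646
Option 1 (E := -26):
  B = 47
  P = 52
  E = -26
  G = 46 − 47 − 5·(-26) = 129
ΔG = 129 − (-2646) = 2775; ΔE = -26 − 529 = -555
Score = (-3)·2775 + 2·(-555) = -9435

-9435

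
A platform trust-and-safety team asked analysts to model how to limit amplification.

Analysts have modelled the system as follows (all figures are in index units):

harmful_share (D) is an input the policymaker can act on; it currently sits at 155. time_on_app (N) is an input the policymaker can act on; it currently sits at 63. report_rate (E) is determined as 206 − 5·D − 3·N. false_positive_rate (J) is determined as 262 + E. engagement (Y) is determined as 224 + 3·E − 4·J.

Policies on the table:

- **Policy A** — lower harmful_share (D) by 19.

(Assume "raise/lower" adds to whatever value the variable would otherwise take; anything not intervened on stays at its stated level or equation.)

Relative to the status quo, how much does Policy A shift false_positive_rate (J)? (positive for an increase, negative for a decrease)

Baseline:
  D = 155
  N = 63
  E = 206 − 5·155 − 3·63 = -758
  J = 262 + (-758) = -496
Policy A (D − 19):
  D = 155 − 19 = 136
  N = 63
  E = 206 − 5·136 − 3·63 = -663
  J = 262 + (-663) = -401
Change in J: -401 − (-496) = 95

95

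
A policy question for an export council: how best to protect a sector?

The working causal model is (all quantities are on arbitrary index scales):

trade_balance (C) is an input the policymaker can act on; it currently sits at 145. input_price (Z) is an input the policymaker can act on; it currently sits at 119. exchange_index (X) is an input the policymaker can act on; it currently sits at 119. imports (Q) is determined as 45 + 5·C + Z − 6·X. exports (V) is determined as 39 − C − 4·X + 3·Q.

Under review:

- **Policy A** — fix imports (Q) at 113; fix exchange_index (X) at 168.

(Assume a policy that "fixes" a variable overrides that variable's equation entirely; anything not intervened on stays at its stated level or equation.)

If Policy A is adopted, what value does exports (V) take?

Policy A (Q := 113, X := 168):
  C = 145
  Z = 119
  X = 168
  Q = 113
  V = 39 − 145 − 4·168 + 3·113 = -439

-439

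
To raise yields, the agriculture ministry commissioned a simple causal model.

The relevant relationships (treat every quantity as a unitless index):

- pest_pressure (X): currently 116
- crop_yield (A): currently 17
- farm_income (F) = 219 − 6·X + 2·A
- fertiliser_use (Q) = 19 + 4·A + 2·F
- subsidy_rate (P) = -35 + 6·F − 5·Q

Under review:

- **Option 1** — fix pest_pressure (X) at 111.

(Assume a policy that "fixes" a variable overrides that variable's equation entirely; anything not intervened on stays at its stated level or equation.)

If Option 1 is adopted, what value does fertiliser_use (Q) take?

-739

Option 1 (X := 111):
  X = 111
  A = 17
  F = 219 − 6·111 + 2·17 = -413
  Q = 19 + 4·17 + 2·(-413) = -739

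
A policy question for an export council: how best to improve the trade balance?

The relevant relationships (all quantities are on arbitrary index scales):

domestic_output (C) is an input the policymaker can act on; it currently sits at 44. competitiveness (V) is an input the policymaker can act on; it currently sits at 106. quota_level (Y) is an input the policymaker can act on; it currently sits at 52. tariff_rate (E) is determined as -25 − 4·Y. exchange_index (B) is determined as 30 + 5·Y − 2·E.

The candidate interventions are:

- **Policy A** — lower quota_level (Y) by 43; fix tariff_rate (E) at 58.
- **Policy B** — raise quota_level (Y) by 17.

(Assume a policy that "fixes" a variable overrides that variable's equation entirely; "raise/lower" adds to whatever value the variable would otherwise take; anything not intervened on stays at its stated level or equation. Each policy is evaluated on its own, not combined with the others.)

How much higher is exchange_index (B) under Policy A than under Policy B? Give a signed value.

-1018

Policy A (Y − 43, E := 58):
  Y = 52 − 43 = 9
  E = 58
  B = 30 + 5·9 − 2·58 = -41
Policy B (Y + 17):
  Y = 52 + 17 = 69
  E = -25 − 4·69 = -301
  B = 30 + 5·69 − 2·(-301) = 977
B: -41 − 977 = -1018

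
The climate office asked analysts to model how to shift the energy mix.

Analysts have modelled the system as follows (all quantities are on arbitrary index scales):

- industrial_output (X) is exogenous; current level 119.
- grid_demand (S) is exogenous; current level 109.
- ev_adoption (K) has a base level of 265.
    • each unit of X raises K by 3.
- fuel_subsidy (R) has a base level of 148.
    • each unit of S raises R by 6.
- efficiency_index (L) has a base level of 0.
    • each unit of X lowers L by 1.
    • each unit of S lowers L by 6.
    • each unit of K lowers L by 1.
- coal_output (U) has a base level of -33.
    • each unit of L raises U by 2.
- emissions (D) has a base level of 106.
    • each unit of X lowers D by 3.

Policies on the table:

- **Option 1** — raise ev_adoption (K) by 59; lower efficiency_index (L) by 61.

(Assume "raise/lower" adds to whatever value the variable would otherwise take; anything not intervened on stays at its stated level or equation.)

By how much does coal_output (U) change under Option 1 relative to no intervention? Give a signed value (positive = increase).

Baseline:
  X = 119
  S = 109
  K = 265 + 3·119 = 622
  L = 0 − 119 − 6·109 − 622 = -1395
  U = -33 + 2·(-1395) = -2823
Option 1 (K + 59, L − 61):
  X = 119
  S = 109
  K = 265 + 3·119 (+59 from intervention) = 681
  L = 0 − 119 − 6·109 − 681 (−61 from intervention) = -1515
  U = -33 + 2·(-1515) = -3063
Change in U: -3063 − (-2823) = -240

-240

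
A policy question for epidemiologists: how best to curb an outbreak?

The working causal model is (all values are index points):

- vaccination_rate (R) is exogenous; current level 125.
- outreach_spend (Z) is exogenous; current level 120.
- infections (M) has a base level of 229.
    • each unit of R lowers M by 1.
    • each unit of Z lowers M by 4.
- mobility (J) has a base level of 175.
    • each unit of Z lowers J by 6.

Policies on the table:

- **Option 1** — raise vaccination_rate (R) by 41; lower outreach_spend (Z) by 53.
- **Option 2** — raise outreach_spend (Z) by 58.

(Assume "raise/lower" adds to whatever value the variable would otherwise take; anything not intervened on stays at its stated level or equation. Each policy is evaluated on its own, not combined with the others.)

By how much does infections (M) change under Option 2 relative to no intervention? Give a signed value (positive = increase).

Baseline:
  R = 125
  Z = 120
  M = 229 − 125 − 4·120 = -376
Option 2 (Z + 58):
  R = 125
  Z = 120 + 58 = 178
  M = 229 − 125 − 4·178 = -608
Change in M: -608 − (-376) = -232

-232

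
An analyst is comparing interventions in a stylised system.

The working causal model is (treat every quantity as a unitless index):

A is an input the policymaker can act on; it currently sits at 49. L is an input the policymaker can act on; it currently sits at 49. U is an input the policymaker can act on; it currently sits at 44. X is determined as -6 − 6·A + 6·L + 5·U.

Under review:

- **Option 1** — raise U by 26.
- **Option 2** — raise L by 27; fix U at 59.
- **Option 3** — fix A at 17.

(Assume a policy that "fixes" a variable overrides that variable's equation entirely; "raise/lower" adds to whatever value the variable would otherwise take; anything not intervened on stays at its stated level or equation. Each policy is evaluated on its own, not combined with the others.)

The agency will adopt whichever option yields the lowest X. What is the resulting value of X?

Option 1 (U + 26):
  A = 49
  L = 49
  U = 44 + 26 = 70
  X = -6 − 6·49 + 6·49 + 5·70 = 344
Option 2 (L + 27, U := 59):
  A = 49
  L = 49 + 27 = 76
  U = 59
  X = -6 − 6·49 + 6·76 + 5·59 = 451
Option 3 (A := 17):
  A = 17
  L = 49
  U = 44
  X = -6 − 6·17 + 6·49 + 5·44 = 406
Comparing — Option 1: X=344, Option 2: X=451, Option 3: X=406. Lowest is 344 (Option 1).

344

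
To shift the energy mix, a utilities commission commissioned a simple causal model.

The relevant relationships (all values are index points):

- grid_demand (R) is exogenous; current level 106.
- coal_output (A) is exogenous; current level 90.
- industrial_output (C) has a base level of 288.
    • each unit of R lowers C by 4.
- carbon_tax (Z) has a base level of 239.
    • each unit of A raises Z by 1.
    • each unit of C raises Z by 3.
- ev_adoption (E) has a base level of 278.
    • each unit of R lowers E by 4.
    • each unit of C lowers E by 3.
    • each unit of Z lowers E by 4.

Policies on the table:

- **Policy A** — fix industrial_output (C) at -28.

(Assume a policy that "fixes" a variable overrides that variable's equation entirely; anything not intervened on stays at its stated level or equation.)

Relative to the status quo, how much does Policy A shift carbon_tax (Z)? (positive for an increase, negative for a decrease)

324

Baseline:
  R = 106
  A = 90
  C = 288 − 4·106 = -136
  Z = 239 + 90 + 3·(-136) = -79
Policy A (C := -28):
  R = 106
  A = 90
  C = -28
  Z = 239 + 90 + 3·(-28) = 245
Change in Z: 245 − (-79) = 324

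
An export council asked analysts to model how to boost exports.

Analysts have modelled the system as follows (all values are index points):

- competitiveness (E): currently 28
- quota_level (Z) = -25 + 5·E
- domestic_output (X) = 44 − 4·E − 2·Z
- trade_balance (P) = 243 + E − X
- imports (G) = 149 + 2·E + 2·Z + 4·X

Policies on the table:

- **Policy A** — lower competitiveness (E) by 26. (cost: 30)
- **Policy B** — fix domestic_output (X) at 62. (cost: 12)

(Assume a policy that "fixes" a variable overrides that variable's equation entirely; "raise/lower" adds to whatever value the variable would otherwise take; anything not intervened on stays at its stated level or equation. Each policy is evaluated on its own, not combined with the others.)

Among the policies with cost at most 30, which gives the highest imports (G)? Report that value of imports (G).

Policy A (E − 26):
  E = 28 − 26 = 2
  Z = -25 + 5·2 = -15
  X = 44 − 4·2 − 2·(-15) = 66
  G = 149 + 2·2 + 2·(-15) + 4·66 = 387
Policy B (X := 62):
  E = 28
  Z = -25 + 5·28 = 115
  X = 62
  G = 149 + 2·28 + 2·115 + 4·62 = 683
Comparing — Policy A: G=387, Policy B: G=683. Highest is 683 (Policy B).

683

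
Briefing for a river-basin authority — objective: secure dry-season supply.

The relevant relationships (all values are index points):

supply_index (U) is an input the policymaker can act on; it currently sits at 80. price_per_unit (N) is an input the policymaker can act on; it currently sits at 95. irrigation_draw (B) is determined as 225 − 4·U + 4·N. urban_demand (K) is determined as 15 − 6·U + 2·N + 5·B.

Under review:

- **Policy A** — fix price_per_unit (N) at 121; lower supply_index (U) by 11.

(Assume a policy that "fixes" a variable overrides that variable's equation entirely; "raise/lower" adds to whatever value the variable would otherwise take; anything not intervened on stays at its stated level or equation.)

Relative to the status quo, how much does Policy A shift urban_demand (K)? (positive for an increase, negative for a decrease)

Baseline:
  U = 80
  N = 95
  B = 225 − 4·80 + 4·95 = 285
  K = 15 − 6·80 + 2·95 + 5·285 = 1150
Policy A (N := 121, U − 11):
  U = 80 − 11 = 69
  N = 121
  B = 225 − 4·69 + 4·121 = 433
  K = 15 − 6·69 + 2·121 + 5·433 = 2008
Change in K: 2008 − 1150 = 858

858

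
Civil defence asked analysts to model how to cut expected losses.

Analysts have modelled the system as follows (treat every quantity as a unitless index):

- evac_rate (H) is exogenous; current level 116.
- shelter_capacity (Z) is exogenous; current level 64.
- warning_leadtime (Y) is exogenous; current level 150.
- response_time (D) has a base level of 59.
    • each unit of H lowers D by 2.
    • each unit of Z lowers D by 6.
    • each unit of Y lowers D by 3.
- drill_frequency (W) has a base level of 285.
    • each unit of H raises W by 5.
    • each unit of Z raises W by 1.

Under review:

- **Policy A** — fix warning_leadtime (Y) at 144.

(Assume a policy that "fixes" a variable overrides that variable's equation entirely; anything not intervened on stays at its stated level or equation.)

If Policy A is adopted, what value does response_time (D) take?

Policy A (Y := 144):
  H = 116
  Z = 64
  Y = 144
  D = 59 − 2·116 − 6·64 − 3·144 = -989

-989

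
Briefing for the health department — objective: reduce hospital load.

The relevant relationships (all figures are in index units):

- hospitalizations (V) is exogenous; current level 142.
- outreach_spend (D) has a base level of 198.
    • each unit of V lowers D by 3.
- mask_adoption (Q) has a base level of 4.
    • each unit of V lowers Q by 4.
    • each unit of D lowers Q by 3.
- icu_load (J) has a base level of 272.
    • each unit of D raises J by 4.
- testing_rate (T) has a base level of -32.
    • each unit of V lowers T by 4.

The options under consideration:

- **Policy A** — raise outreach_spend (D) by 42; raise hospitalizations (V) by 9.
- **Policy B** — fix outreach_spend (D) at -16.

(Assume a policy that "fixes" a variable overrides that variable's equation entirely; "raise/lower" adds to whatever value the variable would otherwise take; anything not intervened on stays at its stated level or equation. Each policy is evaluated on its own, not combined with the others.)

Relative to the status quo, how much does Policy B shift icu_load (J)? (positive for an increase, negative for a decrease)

848

Baseline:
  V = 142
  D = 198 − 3·142 = -228
  J = 272 + 4·(-228) = -640
Policy B (D := -16):
  V = 142
  D = -16
  J = 272 + 4·(-16) = 208
Change in J: 208 − (-640) = 848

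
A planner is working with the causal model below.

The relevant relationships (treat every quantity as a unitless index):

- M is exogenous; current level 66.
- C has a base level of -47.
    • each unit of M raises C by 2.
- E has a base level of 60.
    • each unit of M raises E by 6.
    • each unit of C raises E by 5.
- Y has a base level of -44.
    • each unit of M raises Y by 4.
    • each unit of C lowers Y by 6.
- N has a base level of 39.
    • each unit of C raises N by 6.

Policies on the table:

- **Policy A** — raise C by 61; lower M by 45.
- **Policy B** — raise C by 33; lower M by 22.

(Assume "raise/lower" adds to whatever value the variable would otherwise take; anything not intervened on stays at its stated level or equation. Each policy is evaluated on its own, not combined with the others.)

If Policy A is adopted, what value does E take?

Policy A (C + 61, M − 45):
  M = 66 − 45 = 21
  C = -47 + 2·21 (+61 from intervention) = 56
  E = 60 + 6·21 + 5·56 = 466

466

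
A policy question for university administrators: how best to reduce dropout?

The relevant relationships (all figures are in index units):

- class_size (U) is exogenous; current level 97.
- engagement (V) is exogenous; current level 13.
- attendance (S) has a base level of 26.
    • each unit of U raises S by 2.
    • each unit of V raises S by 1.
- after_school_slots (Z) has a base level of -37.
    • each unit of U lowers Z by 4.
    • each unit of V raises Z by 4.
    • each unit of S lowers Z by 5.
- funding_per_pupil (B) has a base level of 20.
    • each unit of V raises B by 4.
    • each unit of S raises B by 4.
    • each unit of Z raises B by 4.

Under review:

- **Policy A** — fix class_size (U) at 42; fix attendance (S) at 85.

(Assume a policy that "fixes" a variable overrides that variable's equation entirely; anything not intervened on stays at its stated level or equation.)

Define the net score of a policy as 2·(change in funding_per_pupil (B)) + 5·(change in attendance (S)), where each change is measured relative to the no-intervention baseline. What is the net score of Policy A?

5756

Baseline:
  U = 97
  V = 13
  S = 26 + 2·97 + 13 = 233
  Z = -37 − 4·97 + 4·13 − 5·233 = -1538
  B = 20 + 4·13 + 4·233 + 4·(-1538) = -5148
Policy A (U := 42, S := 85):
  U = 42
  V = 13
  S = 85
  Z = -37 − 4·42 + 4·13 − 5·85 = -578
  B = 20 + 4·13 + 4·85 + 4·(-578) = -1900
ΔB = -1900 − (-5148) = 3248; ΔS = 85 − 233 = -148
Score = 2·3248 + 5·(-148) = 5756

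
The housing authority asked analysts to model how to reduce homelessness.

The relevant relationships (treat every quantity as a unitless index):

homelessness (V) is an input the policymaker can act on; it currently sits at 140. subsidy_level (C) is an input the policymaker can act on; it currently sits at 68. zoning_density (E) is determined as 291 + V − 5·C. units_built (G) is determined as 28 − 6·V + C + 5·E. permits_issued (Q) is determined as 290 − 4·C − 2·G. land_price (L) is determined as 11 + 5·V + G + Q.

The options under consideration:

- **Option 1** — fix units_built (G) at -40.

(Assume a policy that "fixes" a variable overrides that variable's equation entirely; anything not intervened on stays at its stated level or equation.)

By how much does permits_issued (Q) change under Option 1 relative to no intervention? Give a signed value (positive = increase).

-498

Baseline:
  V = 140
  C = 68
  E = 291 + 140 − 5·68 = 91
  G = 28 − 6·140 + 68 + 5·91 = -289
  Q = 290 − 4·68 − 2·(-289) = 596
Option 1 (G := -40):
  V = 140
  C = 68
  E = 291 + 140 − 5·68 = 91
  G = -40
  Q = 290 − 4·68 − 2·(-40) = 98
Change in Q: 98 − 596 = -498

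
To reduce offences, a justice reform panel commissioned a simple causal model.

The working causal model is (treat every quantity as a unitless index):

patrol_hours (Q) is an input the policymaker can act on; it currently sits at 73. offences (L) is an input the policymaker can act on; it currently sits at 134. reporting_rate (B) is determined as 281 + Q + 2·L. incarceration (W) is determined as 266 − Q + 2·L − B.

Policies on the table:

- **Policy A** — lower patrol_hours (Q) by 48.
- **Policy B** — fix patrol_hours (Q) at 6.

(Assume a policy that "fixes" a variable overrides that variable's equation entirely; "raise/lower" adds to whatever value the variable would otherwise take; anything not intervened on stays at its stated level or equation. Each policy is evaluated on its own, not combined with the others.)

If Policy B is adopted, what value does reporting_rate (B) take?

Policy B (Q := 6):
  Q = 6
  L = 134
  B = 281 + 6 + 2·134 = 555

555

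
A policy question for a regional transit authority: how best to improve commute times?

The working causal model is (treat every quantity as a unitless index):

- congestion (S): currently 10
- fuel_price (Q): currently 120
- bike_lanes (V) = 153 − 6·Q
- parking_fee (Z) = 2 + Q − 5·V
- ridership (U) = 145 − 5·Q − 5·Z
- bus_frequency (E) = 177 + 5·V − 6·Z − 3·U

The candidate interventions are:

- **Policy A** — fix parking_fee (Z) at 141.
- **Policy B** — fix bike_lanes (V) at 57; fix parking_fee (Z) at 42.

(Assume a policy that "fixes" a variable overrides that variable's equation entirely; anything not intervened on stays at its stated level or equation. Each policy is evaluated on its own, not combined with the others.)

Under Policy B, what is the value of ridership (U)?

-665

Policy B (V := 57, Z := 42):
  Q = 120
  V = 57
  Z = 42
  U = 145 − 5·120 − 5·42 = -665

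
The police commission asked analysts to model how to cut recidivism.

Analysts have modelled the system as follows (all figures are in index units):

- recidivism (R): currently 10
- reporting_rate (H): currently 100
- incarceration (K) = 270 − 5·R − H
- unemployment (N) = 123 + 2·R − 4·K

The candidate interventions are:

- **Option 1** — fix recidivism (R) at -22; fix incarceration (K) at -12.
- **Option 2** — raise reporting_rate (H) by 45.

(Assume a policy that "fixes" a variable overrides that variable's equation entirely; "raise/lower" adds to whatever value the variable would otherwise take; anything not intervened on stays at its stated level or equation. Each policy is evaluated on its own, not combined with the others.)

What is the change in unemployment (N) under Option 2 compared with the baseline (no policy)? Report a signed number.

Baseline:
  R = 10
  H = 100
  K = 270 − 5·10 − 100 = 120
  N = 123 + 2·10 − 4·120 = -337
Option 2 (H + 45):
  R = 10
  H = 100 + 45 = 145
  K = 270 − 5·10 − 145 = 75
  N = 123 + 2·10 − 4·75 = -157
Change in N: -157 − (-337) = 180

180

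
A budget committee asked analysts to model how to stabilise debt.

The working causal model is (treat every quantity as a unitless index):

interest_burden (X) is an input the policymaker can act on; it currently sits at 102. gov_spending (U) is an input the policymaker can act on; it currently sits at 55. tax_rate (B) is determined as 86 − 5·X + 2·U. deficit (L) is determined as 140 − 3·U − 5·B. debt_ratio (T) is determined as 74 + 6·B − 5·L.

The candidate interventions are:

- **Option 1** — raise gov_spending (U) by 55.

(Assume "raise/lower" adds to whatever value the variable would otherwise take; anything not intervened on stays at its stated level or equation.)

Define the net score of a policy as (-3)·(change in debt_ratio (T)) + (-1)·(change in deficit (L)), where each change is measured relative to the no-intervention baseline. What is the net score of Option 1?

Baseline:
  X = 102
  U = 55
  B = 86 − 5·102 + 2·55 = -314
  L = 140 − 3·55 − 5·(-314) = 1545
  T = 74 + 6·(-314) − 5·1545 = -9535
Option 1 (U + 55):
  X = 102
  U = 55 + 55 = 110
  B = 86 − 5·102 + 2·110 = -204
  L = 140 − 3·110 − 5·(-204) = 830
  T = 74 + 6·(-204) − 5·830 = -5300
ΔT = -5300 − (-9535) = 4235; ΔL = 830 − 1545 = -715
Score = (-3)·4235 + (-1)·(-715) = -11990

-11990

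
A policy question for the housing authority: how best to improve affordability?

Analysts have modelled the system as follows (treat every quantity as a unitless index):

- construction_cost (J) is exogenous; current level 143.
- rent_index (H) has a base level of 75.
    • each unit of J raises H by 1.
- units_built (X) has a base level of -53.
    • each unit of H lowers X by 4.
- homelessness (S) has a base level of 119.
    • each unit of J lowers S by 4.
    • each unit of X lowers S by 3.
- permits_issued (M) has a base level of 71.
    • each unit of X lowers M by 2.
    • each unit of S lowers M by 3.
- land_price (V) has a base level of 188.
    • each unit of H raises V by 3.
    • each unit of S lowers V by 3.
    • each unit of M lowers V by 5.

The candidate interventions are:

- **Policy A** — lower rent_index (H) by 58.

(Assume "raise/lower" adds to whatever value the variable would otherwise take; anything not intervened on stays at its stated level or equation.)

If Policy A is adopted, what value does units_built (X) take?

Policy A (H − 58):
  J = 143
  H = 75 + 143 (−58 from intervention) = 160
  X = -53 − 4·160 = -693

-693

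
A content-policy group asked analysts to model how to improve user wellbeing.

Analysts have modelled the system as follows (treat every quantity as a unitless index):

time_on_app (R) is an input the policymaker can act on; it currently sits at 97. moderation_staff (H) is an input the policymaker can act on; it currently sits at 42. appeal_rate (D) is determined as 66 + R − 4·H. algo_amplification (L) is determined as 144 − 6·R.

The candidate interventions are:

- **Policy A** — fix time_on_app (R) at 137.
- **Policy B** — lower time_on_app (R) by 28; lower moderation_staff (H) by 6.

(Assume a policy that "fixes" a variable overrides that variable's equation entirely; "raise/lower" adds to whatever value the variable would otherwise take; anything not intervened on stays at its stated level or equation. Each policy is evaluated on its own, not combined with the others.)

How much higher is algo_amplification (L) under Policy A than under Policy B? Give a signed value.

-408

Policy A (R := 137):
  R = 137
  L = 144 − 6·137 = -678
Policy B (R − 28, H − 6):
  R = 97 − 28 = 69
  L = 144 − 6·69 = -270
L: -678 − (-270) = -408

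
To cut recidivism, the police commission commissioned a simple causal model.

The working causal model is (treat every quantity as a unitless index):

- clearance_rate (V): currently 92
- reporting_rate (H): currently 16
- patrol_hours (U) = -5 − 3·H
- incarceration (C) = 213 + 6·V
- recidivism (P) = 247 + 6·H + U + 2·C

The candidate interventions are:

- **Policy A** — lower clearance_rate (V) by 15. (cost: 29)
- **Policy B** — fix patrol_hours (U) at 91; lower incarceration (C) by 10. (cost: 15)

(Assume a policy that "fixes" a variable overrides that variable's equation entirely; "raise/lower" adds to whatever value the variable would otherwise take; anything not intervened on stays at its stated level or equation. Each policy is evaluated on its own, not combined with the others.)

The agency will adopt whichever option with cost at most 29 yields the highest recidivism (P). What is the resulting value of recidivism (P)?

Policy A (V − 15):
  V = 92 − 15 = 77
  H = 16
  U = -5 − 3·16 = -53
  C = 213 + 6·77 = 675
  P = 247 + 6·16 + (-53) + 2·675 = 1640
Policy B (U := 91, C − 10):
  V = 92
  H = 16
  U = 91
  C = 213 + 6·92 (−10 from intervention) = 755
  P = 247 + 6·16 + 91 + 2·755 = 1944
Comparing — Policy A: P=1640, Policy B: P=1944. Highest is 1944 (Policy B).

1944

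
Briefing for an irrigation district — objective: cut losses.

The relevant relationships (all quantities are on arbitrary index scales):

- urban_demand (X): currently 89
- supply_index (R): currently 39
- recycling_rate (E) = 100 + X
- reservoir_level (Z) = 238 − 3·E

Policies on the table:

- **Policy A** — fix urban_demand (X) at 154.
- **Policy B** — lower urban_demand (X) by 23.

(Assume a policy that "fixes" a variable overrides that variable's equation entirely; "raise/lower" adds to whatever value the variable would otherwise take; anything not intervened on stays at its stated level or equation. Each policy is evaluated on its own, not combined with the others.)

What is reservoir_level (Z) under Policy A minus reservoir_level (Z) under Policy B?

Policy A (X := 154):
  X = 154
  E = 100 + 154 = 254
  Z = 238 − 3·254 = -524
Policy B (X − 23):
  X = 89 − 23 = 66
  E = 100 + 66 = 166
  Z = 238 − 3·166 = -260
Z: -524 − (-260) = -264

-264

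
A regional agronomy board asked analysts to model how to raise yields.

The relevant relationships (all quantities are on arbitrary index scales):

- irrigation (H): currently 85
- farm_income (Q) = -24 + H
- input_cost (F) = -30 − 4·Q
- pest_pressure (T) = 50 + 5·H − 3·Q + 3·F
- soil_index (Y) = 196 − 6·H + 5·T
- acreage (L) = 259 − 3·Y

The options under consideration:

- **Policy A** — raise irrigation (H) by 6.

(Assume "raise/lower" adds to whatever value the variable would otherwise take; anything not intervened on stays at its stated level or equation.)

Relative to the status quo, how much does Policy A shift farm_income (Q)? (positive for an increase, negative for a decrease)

6

Baseline:
  H = 85
  Q = -24 + 85 = 61
Policy A (H + 6):
  H = 85 + 6 = 91
  Q = -24 + 91 = 67
Change in Q: 67 − 61 = 6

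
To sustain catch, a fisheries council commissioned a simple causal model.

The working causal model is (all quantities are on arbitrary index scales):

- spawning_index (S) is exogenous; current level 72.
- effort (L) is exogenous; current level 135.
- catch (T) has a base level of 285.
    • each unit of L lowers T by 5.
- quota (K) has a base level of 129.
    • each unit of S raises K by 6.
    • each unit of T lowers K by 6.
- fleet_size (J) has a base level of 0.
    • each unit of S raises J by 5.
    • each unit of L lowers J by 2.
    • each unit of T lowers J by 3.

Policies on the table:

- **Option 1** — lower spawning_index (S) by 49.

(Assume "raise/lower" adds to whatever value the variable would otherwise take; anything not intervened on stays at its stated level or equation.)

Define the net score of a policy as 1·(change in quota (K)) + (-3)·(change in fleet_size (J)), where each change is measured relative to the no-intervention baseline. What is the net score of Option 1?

441

Baseline:
  S = 72
  L = 135
  T = 285 − 5·135 = -390
  K = 129 + 6·72 − 6·(-390) = 2901
  J = 0 + 5·72 − 2·135 − 3·(-390) = 1260
Option 1 (S − 49):
  S = 72 − 49 = 23
  L = 135
  T = 285 − 5·135 = -390
  K = 129 + 6·23 − 6·(-390) = 2607
  J = 0 + 5·23 − 2·135 − 3·(-390) = 1015
ΔK = 2607 − 2901 = -294; ΔJ = 1015 − 1260 = -245
Score = 1·(-294) + (-3)·(-245) = 441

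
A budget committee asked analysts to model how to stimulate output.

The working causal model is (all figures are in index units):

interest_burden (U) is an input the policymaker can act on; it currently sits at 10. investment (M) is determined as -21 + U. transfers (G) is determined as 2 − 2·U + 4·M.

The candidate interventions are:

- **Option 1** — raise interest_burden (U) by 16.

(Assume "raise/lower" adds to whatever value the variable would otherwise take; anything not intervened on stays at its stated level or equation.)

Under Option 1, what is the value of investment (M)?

Option 1 (U + 16):
  U = 10 + 16 = 26
  M = -21 + 26 = 5

5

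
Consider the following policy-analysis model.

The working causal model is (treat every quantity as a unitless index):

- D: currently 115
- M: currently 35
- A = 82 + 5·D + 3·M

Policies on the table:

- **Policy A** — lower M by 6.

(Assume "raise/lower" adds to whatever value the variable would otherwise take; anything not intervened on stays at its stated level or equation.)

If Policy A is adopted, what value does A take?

744

Policy A (M − 6):
  D = 115
  M = 35 − 6 = 29
  A = 82 + 5·115 + 3·29 = 744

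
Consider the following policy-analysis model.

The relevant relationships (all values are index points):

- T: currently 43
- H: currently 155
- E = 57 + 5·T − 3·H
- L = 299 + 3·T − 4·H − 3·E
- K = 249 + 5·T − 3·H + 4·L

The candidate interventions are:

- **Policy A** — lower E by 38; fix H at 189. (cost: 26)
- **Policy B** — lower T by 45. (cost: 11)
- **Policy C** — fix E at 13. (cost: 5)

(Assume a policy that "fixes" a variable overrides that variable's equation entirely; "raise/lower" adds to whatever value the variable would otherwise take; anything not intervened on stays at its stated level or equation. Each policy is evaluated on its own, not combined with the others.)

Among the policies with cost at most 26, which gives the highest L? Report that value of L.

927

Policy A (E − 38, H := 189):
  T = 43
  H = 189
  E = 57 + 5·43 − 3·189 (−38 from intervention) = -333
  L = 299 + 3·43 − 4·189 − 3·(-333) = 671
Policy B (T − 45):
  T = 43 − 45 = -2
  H = 155
  E = 57 + 5·(-2) − 3·155 = -418
  L = 299 + 3·(-2) − 4·155 − 3·(-418) = 927
Policy C (E := 13):
  T = 43
  H = 155
  E = 13
  L = 299 + 3·43 − 4·155 − 3·13 = -231
Comparing — Policy A: L=671, Policy B: L=927, Policy C: L=-231. Highest is 927 (Policy B).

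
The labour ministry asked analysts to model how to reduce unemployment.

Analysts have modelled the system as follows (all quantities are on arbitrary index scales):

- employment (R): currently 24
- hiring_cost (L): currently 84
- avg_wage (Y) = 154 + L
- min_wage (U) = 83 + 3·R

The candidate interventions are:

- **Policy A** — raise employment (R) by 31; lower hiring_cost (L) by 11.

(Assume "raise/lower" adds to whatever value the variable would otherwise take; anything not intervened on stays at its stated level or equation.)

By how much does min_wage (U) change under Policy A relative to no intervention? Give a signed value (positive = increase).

93

Baseline:
  R = 24
  U = 83 + 3·24 = 155
Policy A (R + 31, L − 11):
  R = 24 + 31 = 55
  U = 83 + 3·55 = 248
Change in U: 248 − 155 = 93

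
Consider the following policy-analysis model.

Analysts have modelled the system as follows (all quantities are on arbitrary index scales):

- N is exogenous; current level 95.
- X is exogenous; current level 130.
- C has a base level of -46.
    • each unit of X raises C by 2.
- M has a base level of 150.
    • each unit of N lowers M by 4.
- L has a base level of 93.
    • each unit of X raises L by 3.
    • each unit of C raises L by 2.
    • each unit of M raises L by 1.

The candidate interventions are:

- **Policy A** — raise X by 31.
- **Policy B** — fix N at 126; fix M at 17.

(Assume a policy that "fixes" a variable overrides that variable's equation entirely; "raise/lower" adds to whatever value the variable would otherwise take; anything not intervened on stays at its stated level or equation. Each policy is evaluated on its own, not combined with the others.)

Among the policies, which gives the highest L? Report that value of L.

Policy A (X + 31):
  N = 95
  X = 130 + 31 = 161
  C = -46 + 2·161 = 276
  M = 150 − 4·95 = -230
  L = 93 + 3·161 + 2·276 + (-230) = 898
Policy B (N := 126, M := 17):
  N = 126
  X = 130
  C = -46 + 2·130 = 214
  M = 17
  L = 93 + 3·130 + 2·214 + 17 = 928
Comparing — Policy A: L=898, Policy B: L=928. Highest is 928 (Policy B).

928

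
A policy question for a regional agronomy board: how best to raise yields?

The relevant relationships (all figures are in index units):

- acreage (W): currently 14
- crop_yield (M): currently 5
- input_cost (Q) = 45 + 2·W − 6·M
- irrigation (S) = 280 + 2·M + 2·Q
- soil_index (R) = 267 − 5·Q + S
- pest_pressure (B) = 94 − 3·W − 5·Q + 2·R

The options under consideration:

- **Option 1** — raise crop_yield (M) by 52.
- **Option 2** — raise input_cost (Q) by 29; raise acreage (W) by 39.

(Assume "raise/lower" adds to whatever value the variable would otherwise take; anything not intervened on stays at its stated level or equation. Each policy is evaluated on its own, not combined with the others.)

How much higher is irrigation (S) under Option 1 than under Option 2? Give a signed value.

Option 1 (M + 52):
  W = 14
  M = 5 + 52 = 57
  Q = 45 + 2·14 − 6·57 = -269
  S = 280 + 2·57 + 2·(-269) = -144
Option 2 (Q + 29, W + 39):
  W = 14 + 39 = 53
  M = 5
  Q = 45 + 2·53 − 6·5 (+29 from intervention) = 150
  S = 280 + 2·5 + 2·150 = 590
S: -144 − 590 = -734

-734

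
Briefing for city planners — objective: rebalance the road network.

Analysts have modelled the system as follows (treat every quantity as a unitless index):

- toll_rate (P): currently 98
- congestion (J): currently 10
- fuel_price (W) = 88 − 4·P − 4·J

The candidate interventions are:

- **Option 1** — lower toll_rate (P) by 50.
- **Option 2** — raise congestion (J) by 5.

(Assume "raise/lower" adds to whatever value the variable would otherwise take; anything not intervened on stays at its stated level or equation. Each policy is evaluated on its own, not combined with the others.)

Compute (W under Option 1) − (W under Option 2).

Option 1 (P − 50):
  P = 98 − 50 = 48
  J = 10
  W = 88 − 4·48 − 4·10 = -144
Option 2 (J + 5):
  P = 98
  J = 10 + 5 = 15
  W = 88 − 4·98 − 4·15 = -364
W: -144 − (-364) = 220

220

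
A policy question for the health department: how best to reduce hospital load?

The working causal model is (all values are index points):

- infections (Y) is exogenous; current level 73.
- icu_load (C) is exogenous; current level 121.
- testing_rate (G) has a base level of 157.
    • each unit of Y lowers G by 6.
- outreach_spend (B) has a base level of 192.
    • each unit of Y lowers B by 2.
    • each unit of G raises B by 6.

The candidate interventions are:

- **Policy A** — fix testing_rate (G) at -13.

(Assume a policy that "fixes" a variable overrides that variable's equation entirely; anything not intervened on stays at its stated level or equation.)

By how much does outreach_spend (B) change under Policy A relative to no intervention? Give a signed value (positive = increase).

Baseline:
  Y = 73
  G = 157 − 6·73 = -281
  B = 192 − 2·73 + 6·(-281) = -1640
Policy A (G := -13):
  Y = 73
  G = -13
  B = 192 − 2·73 + 6·(-13) = -32
Change in B: -32 − (-1640) = 1608

1608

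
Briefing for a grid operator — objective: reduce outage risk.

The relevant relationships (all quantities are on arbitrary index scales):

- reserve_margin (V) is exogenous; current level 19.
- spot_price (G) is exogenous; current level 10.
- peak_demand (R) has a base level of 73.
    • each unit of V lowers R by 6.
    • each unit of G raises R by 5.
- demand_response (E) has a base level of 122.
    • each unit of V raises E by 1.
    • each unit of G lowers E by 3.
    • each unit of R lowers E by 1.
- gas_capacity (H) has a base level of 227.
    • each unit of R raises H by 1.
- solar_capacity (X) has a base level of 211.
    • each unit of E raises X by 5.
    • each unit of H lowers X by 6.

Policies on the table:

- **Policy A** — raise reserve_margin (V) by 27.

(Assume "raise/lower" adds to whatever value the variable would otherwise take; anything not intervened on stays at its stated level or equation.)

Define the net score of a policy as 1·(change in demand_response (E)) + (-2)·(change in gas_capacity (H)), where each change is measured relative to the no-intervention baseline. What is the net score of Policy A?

513

Baseline:
  V = 19
  G = 10
  R = 73 − 6·19 + 5·10 = 9
  E = 122 + 19 − 3·10 − 9 = 102
  H = 227 + 9 = 236
Policy A (V + 27):
  V = 19 + 27 = 46
  G = 10
  R = 73 − 6·46 + 5·10 = -153
  E = 122 + 46 − 3·10 − (-153) = 291
  H = 227 + (-153) = 74
ΔE = 291 − 102 = 189; ΔH = 74 − 236 = -162
Score = 1·189 + (-2)·(-162) = 513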